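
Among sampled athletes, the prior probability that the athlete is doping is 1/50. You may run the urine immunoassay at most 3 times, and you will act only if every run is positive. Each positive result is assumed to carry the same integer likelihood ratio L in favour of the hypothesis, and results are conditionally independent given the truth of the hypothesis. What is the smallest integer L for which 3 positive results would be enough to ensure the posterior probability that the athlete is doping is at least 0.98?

Prior odds = 0.02/0.98 = 1/49.
Target odds = 0.98/0.02 = 49.
Need L³ ≥ 49 ÷ (1/49) = 2401.
13³ = 2197 < 2401 ≤ 2744 = 14³, so L = 14.

14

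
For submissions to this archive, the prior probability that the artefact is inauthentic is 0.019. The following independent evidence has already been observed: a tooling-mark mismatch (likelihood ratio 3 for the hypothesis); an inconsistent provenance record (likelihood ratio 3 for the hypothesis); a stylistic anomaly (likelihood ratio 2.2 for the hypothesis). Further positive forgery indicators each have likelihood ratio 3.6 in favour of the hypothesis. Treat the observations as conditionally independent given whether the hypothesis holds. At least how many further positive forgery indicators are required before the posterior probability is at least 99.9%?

7

Prior odds = 0.019/0.981 = 19/981.
Combined Bayes factor of the evidence already in hand = 3 × 3 × 2.2 = 19.8.
Odds after that evidence = (19/981) × 19.8 = 209/545.
Target odds = 0.999/0.001 = 999.
Need 3.6ⁿ ≥ 999 ÷ (209/545) = 544455/209.
3.6⁶ = 34012224/15625 falls short of 544455/209 but 3.6⁷ = 612220032/78125 reaches it, so n = 7.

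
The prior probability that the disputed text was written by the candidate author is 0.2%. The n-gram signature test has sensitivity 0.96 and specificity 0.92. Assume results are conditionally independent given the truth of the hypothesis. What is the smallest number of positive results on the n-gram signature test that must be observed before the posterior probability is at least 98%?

Prior odds: 0.002 ÷ 0.998 = 1/499.
False-positive rate = 1 − 0.92 = 0.08; likelihood ratio of a positive = 0.96/0.08 = 12.
Target odds: 0.98 ÷ 0.02 = 49.
Need (1/499) × 12ⁿ ≥ 49, i.e. 12ⁿ ≥ 24451.
12⁴ = 20736 falls short of 24451 but 12⁵ = 248832 reaches it, so n = 5.

5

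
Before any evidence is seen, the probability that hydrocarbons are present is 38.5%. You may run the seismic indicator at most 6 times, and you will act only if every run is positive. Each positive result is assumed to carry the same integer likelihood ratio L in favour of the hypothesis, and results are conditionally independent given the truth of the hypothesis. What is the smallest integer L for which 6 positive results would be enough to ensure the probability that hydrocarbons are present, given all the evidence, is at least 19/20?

Prior odds = 0.385/0.615 = 77/123.
Target odds = 0.95/0.05 = 19.
Need L⁶ ≥ 19 ÷ (77/123) = 2337/77.
1⁶ = 1 < 2337/77 ≤ 64 = 2⁶, so L = 2.

2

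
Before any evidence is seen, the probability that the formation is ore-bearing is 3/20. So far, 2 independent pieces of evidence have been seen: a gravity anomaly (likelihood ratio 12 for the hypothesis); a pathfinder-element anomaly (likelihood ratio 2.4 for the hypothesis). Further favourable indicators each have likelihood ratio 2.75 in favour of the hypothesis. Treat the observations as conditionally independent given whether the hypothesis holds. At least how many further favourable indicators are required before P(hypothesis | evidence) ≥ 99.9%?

Prior odds = 0.15/0.85 = 3/17.
Combined Bayes factor of the evidence already in hand = 12 × 2.4 = 28.8.
Odds after that evidence = (3/17) × 28.8 = 432/85.
Target odds = 0.999/0.001 = 999.
Need 2.75ⁿ ≥ 999 ÷ (432/85) = 196.5625.
2.75⁵ = 161051/1024 falls short of 196.5625 but 2.75⁶ = 1771561/4096 reaches it, so n = 6.

6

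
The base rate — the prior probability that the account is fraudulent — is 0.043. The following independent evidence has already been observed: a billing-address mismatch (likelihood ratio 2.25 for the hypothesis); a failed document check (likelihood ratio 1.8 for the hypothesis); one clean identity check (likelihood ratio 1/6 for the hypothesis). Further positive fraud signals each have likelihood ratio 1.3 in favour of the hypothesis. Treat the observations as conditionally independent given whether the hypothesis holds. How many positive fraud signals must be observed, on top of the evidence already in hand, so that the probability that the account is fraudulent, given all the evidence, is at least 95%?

25

Prior odds = 0.043/0.957 = 43/957.
Combined Bayes factor of the evidence already in hand = 2.25 × 1.8 × (1/6) = 0.675.
Odds after that evidence = (43/957) × 0.675 = 387/12760.
Target odds = 0.95/0.05 = 19.
Need 1.3ⁿ ≥ 19 ÷ (387/12760) = 242440/387.
1.3²⁴ ≈542.801 falls short of 242440/387 but 1.3²⁵ ≈705.641 reaches it, so n = 25.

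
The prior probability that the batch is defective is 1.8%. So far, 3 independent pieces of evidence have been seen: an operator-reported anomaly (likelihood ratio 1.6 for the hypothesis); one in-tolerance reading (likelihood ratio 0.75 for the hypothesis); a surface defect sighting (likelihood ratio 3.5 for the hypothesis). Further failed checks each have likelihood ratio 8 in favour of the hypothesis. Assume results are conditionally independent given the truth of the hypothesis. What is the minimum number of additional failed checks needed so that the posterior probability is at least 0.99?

Prior odds = 0.018/0.982 = 9/491.
Combined Bayes factor of the evidence already in hand = 1.6 × 0.75 × 3.5 = 4.2.
Odds after that evidence = (9/491) × 4.2 = 189/2455.
Target odds = 0.99/0.01 = 99.
Need 8ⁿ ≥ 99 ÷ (189/2455) = 27005/21.
8³ = 512 falls short of 27005/21 but 8⁴ = 4096 reaches it, so n = 4.

4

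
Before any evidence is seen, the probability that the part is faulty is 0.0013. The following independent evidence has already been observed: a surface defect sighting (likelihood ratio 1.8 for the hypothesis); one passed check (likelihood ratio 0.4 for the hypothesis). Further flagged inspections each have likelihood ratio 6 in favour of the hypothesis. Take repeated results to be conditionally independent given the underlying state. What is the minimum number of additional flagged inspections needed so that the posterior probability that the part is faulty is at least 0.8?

Prior odds = 0.0013/0.9987 = 13/9987.
Combined Bayes factor of the evidence already in hand = 1.8 × 0.4 = 0.72.
Odds after that evidence = (13/9987) × 0.72 = 78/83225.
Target odds = 0.8/0.2 = 4.
Need 6ⁿ ≥ 4 ÷ (78/83225) = 166450/39.
6⁴ = 1296 falls short of 166450/39 but 6⁵ = 7776 reaches it, so n = 5.

5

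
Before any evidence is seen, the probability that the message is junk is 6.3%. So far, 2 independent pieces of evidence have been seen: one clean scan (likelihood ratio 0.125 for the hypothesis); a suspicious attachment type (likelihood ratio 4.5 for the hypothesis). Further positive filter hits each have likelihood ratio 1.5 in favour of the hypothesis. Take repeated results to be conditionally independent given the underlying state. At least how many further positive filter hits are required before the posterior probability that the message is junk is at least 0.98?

Prior odds = 0.063/0.937 = 63/937.
Combined Bayes factor of the evidence already in hand = 0.125 × 4.5 = 0.5625.
Odds after that evidence = (63/937) × 0.5625 = 567/14992.
Target odds = 0.98/0.02 = 49.
Need 1.5ⁿ ≥ 49 ÷ (567/14992) = 104944/81.
1.5¹⁷ = 129140163/131072 falls short of 104944/81 but 1.5¹⁸ = 387420489/262144 reaches it, so n = 18.

18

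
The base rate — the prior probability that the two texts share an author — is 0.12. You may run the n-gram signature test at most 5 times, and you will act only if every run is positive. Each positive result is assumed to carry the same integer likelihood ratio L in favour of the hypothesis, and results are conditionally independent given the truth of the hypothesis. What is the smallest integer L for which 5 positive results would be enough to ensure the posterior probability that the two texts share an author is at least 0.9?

Prior odds = 0.12/0.88 = 3/22.
Target odds = 0.9/0.1 = 9.
Need L⁵ ≥ 9 ÷ (3/22) = 66.
2⁵ = 32 < 66 ≤ 243 = 3⁵, so L = 3.

3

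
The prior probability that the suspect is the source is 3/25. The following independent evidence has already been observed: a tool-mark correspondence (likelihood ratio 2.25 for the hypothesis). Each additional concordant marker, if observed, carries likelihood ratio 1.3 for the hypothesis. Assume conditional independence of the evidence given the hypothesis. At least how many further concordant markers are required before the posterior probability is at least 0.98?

20

Prior odds = 0.12/0.88 = 3/22.
Bayes factor of the evidence already in hand = 2.25.
Odds after that evidence = (3/22) × 2.25 = 27/88.
Target odds = 0.98/0.02 = 49.
Need 1.3ⁿ ≥ 49 ÷ (27/88) = 4312/27.
1.3¹⁹ ≈146.192 falls short of 4312/27 but 1.3²⁰ ≈190.05 reaches it, so n = 20.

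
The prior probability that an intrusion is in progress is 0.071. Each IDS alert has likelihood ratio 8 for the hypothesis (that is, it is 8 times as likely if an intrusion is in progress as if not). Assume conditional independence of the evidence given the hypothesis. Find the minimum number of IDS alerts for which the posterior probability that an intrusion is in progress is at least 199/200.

Prior odds: 0.071 ÷ 0.929 = 71/929.
Likelihood ratio per IDS alert = 8.
Target odds: 0.995 ÷ 0.005 = 199.
Require 8ⁿ ≥ 199 ÷ (71/929) = 184871/71.
8³ = 512 falls short of 184871/71 but 8⁴ = 4096 reaches it, so n = 4.

4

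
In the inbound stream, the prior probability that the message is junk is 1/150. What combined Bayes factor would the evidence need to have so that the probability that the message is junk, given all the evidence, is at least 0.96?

3576

Prior odds = (1/150)/(149/150) = 1/149.
Target odds = 0.96/0.04 = 24.
Required Bayes factor = 24 ÷ (1/149) = 3576.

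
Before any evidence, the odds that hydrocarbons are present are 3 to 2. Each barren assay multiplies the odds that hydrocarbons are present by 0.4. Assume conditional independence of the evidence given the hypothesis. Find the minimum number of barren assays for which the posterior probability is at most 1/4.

2

Prior odds = 1.5.
Likelihood ratio per barren assay = 0.4.
Target odds: 0.25 ÷ 0.75 = 1/3.
Need 1.5 × 0.4ⁿ ≤ 1/3, i.e. 0.4ⁿ ≤ 2/9.
0.4¹ = 0.4 is still above 2/9 but 0.4² = 0.16 is at or below it, so n = 2.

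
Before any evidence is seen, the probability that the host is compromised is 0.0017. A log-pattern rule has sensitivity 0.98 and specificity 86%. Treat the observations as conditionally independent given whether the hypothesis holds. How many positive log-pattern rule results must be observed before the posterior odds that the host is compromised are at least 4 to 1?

Prior odds: 0.0017 ÷ 0.9983 = 17/9983.
False-positive rate = 1 − 0.86 = 0.14; likelihood ratio of a positive = 0.98/0.14 = 7.
Target odds = 4.
Require 7ⁿ ≥ 4 ÷ (17/9983) = 39932/17.
7³ = 343 falls short of 39932/17 but 7⁴ = 2401 reaches it, so n = 4.

4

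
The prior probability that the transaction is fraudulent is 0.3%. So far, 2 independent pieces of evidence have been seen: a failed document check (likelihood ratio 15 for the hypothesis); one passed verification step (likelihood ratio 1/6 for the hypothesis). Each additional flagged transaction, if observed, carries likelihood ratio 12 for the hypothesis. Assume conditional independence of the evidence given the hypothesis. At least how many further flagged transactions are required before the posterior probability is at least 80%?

Prior odds = 0.003/0.997 = 3/997.
Combined Bayes factor of the evidence already in hand = 15 × (1/6) = 2.5.
Odds after that evidence = (3/997) × 2.5 = 15/1994.
Target odds = 0.8/0.2 = 4.
Need 12ⁿ ≥ 4 ÷ (15/1994) = 7976/15.
12² = 144 falls short of 7976/15 but 12³ = 1728 reaches it, so n = 3.

3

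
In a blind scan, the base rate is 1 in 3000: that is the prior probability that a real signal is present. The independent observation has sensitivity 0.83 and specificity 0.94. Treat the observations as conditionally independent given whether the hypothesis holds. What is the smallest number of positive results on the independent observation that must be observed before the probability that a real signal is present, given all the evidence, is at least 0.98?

5

Prior odds = (1/3000)/(2999/3000) = 1/2999.
False-positive rate = 1 − 0.94 = 0.06; likelihood ratio of a positive = 0.83/0.06 = 83/6.
Target odds: 0.98 ÷ 0.02 = 49.
Need (1/2999) × (83/6)ⁿ ≥ 49, i.e. (83/6)ⁿ ≥ 146951.
(83/6)⁴ = 47458321/1296 falls short of 146951 but (83/6)⁵ ≈506564 reaches it, so n = 5.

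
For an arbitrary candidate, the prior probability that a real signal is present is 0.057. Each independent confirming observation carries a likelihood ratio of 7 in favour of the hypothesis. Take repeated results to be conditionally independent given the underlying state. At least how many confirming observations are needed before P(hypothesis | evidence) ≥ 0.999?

5

Prior odds = 0.057/0.943 = 57/943.
Likelihood ratio per confirming observation = 7.
Target odds: 0.999 ÷ 0.001 = 999.
Require 7ⁿ ≥ 999 ÷ (57/943) = 314019/19.
7⁴ = 2401 falls short of 314019/19 but 7⁵ = 16807 reaches it, so n = 5.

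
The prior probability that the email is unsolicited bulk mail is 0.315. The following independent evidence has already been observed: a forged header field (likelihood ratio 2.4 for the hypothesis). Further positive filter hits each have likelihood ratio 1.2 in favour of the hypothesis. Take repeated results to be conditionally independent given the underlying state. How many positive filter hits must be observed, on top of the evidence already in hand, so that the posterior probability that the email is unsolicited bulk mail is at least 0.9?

12

Prior odds = 0.315/0.685 = 63/137.
Bayes factor of the evidence already in hand = 2.4.
Odds after that evidence = (63/137) × 2.4 = 756/685.
Target odds = 0.9/0.1 = 9.
Need 1.2ⁿ ≥ 9 ÷ (756/685) = 685/84.
1.2¹¹ = 362797056/48828125 falls short of 685/84 but 1.2¹² ≈8.9161 reaches it, so n = 12.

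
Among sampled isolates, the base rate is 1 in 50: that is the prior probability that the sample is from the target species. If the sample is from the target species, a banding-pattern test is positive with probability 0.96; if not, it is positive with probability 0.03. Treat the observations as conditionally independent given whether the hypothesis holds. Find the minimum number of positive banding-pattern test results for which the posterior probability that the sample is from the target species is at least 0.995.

3

Prior odds: 0.02 ÷ 0.98 = 1/49.
Likelihood ratio of a positive = 0.96/0.03 = 32.
Target posterior odds = 0.995/0.005 = 199.
Need (1/49) × 32ⁿ ≥ 199, i.e. 32ⁿ ≥ 9751.
32² = 1024 falls short of 9751 but 32³ = 32768 reaches it, so n = 3.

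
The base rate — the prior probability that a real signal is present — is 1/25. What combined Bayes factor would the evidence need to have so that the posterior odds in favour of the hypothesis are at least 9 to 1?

Prior odds = 0.04/0.96 = 1/24.
Target odds = 9.
Required Bayes factor = 9 ÷ (1/24) = 216.

216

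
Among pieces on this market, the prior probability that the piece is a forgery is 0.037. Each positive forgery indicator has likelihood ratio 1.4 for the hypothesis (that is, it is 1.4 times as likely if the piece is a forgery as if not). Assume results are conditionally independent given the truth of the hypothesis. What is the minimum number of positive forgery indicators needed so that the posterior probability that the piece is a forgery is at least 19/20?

19

Prior odds = 0.037/0.963 = 37/963.
Likelihood ratio per positive forgery indicator = 1.4.
Target posterior odds = 0.95/0.05 = 19.
Require 1.4ⁿ ≥ 19 ÷ (37/963) = 18297/37.
1.4¹⁸ ≈426.879 falls short of 18297/37 but 1.4¹⁹ ≈597.63 reaches it, so n = 19.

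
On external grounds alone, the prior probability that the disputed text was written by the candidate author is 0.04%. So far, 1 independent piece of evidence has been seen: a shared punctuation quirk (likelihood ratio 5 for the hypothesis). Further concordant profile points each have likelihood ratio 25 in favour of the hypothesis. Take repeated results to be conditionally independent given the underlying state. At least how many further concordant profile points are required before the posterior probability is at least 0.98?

Prior odds = 0.0004/0.9996 = 1/2499.
Bayes factor of the evidence already in hand = 5.
Odds after that evidence = (1/2499) × 5 = 5/2499.
Target odds = 0.98/0.02 = 49.
Need 25ⁿ ≥ 49 ÷ (5/2499) = 24490.2.
25³ = 15625 falls short of 24490.2 but 25⁴ = 390625 reaches it, so n = 4.

4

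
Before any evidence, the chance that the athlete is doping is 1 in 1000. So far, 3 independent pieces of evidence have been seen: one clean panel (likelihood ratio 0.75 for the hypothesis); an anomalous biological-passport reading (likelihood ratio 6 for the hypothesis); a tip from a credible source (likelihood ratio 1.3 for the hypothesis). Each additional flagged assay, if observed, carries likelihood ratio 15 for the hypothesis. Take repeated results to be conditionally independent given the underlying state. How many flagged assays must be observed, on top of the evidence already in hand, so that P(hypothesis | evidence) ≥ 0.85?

3

Prior odds = 0.001/0.999 = 1/999.
Combined Bayes factor of the evidence already in hand = 0.75 × 6 × 1.3 = 5.85.
Odds after that evidence = (1/999) × 5.85 = 13/2220.
Target odds = 0.85/0.15 = 17/3.
Need 15ⁿ ≥ 17/3 ÷ (13/2220) = 12580/13.
15² = 225 falls short of 12580/13 but 15³ = 3375 reaches it, so n = 3.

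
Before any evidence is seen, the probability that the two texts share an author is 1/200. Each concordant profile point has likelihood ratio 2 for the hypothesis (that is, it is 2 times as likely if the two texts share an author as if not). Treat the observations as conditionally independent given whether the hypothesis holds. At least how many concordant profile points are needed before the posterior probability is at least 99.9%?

Prior odds = 0.005/0.995 = 1/199.
Likelihood ratio per concordant profile point = 2.
Target odds: 0.999 ÷ 0.001 = 999.
Need (1/199) × 2ⁿ ≥ 999, i.e. 2ⁿ ≥ 198801.
2¹⁷ = 131072 falls short of 198801 but 2¹⁸ = 262144 reaches it, so n = 18.

18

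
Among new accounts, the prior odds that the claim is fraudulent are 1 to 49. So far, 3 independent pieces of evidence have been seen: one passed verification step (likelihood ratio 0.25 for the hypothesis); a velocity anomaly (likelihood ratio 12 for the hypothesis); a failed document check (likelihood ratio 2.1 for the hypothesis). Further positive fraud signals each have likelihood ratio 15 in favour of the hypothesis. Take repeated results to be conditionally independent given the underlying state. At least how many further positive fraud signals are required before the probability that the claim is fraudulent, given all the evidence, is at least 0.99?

Prior odds = 1/49.
Combined Bayes factor of the evidence already in hand = 0.25 × 12 × 2.1 = 6.3.
Odds after that evidence = (1/49) × 6.3 = 9/70.
Target odds = 0.99/0.01 = 99.
Need 15ⁿ ≥ 99 ÷ (9/70) = 770.
15² = 225 falls short of 770 but 15³ = 3375 reaches it, so n = 3.

3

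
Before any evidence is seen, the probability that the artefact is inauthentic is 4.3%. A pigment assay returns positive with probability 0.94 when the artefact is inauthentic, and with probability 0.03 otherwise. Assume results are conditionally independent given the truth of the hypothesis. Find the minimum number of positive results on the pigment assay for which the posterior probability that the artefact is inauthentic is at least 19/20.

Prior odds = 0.043/0.957 = 43/957.
Likelihood ratio of a positive result = 0.94/0.03 = 94/3.
Target odds: 0.95 ÷ 0.05 = 19.
Require (94/3)ⁿ ≥ 19 ÷ (43/957) = 18183/43.
(94/3)¹ = 94/3 falls short of 18183/43 but (94/3)² = 8836/9 reaches it, so n = 2.

2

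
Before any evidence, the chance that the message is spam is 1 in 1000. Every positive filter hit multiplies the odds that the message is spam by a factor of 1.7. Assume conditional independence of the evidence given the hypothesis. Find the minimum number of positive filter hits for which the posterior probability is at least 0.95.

Prior odds = 0.001/0.999 = 1/999.
Likelihood ratio per positive filter hit = 1.7.
Target posterior odds = 0.95/0.05 = 19.
Need (1/999) × 1.7ⁿ ≥ 19, i.e. 1.7ⁿ ≥ 18981.
1.7¹⁸ ≈14063.1 falls short of 18981 but 1.7¹⁹ ≈23907.2 reaches it, so n = 19.

19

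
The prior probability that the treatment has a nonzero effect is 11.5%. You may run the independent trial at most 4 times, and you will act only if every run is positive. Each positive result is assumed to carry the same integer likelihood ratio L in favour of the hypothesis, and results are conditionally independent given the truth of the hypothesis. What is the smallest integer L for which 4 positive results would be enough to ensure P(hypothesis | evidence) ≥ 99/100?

Prior odds = 0.115/0.885 = 23/177.
Target odds = 0.99/0.01 = 99.
Need L⁴ ≥ 99 ÷ (23/177) = 17523/23.
5⁴ = 625 < 17523/23 ≤ 1296 = 6⁴, so L = 6.

6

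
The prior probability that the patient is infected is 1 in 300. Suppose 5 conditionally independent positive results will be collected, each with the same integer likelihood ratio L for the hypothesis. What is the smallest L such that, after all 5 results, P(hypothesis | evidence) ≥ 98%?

7

Prior odds = (1/300)/(299/300) = 1/299.
Target odds = 0.98/0.02 = 49.
Need L⁵ ≥ 49 ÷ (1/299) = 14651.
6⁵ = 7776 < 14651 ≤ 16807 = 7⁵, so L = 7.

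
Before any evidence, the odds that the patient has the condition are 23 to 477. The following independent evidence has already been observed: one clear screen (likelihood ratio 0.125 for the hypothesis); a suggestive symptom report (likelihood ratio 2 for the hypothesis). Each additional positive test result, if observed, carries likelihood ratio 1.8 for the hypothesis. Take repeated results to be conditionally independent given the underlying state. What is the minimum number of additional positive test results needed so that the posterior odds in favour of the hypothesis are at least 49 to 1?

Prior odds = 23/477.
Combined Bayes factor of the evidence already in hand = 0.125 × 2 = 0.25.
Odds after that evidence = (23/477) × 0.25 = 23/1908.
Target odds = 49.
Need 1.8ⁿ ≥ 49 ÷ (23/1908) = 93492/23.
1.8¹⁴ ≈3748.13 falls short of 93492/23 but 1.8¹⁵ ≈6746.64 reaches it, so n = 15.

15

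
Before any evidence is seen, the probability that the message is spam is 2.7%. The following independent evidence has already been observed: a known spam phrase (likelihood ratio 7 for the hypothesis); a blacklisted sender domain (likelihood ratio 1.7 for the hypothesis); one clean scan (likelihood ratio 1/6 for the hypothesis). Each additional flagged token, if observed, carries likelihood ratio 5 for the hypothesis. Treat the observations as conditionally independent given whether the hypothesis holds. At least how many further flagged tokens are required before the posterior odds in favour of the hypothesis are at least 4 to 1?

Prior odds = 0.027/0.973 = 27/973.
Combined Bayes factor of the evidence already in hand = 7 × 1.7 × (1/6) = 119/60.
Odds after that evidence = (27/973) × 119/60 = 153/2780.
Target odds = 4.
Need 5ⁿ ≥ 4 ÷ (153/2780) = 11120/153.
5² = 25 falls short of 11120/153 but 5³ = 125 reaches it, so n = 3.

3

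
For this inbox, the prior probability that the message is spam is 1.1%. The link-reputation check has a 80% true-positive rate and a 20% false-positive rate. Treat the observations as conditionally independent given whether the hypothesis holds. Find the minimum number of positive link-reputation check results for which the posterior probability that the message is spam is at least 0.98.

Prior odds: 0.011 ÷ 0.989 = 11/989.
Likelihood ratio of a positive result = 0.8/0.2 = 4.
Target odds: 0.98 ÷ 0.02 = 49.
Need (11/989) × 4ⁿ ≥ 49, i.e. 4ⁿ ≥ 48461/11.
4⁶ = 4096 falls short of 48461/11 but 4⁷ = 16384 reaches it, so n = 7.

7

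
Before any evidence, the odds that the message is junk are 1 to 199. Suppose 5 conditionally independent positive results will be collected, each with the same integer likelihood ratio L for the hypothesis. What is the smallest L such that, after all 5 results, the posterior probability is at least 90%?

Prior odds = 1/199.
Target odds = 0.9/0.1 = 9.
Need L⁵ ≥ 9 ÷ (1/199) = 1791.
4⁵ = 1024 < 1791 ≤ 3125 = 5⁵, so L = 5.

5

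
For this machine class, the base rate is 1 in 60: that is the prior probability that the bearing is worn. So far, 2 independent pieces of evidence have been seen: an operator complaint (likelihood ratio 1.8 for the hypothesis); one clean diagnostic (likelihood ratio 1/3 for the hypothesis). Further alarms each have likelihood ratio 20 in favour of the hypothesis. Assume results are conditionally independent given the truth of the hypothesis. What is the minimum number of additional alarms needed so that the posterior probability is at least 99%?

Prior odds = (1/60)/(59/60) = 1/59.
Combined Bayes factor of the evidence already in hand = 1.8 × (1/3) = 0.6.
Odds after that evidence = (1/59) × 0.6 = 3/295.
Target odds = 0.99/0.01 = 99.
Need 20ⁿ ≥ 99 ÷ (3/295) = 9735.
20³ = 8000 falls short of 9735 but 20⁴ = 160000 reaches it, so n = 4.

4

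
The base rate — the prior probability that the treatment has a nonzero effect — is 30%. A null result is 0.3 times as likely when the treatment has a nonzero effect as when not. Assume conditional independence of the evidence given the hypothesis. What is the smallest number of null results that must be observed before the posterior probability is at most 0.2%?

5

Prior odds: 0.3 ÷ 0.7 = 3/7.
Likelihood ratio per null result = 0.3.
Target posterior odds = 0.002/0.998 = 1/499.
Need (3/7) × 0.3ⁿ ≤ 1/499, i.e. 0.3ⁿ ≤ 7/1497.
0.3⁴ = 0.0081 is still above 7/1497 but 0.3⁵ = 243/100000 is at or below it, so n = 5.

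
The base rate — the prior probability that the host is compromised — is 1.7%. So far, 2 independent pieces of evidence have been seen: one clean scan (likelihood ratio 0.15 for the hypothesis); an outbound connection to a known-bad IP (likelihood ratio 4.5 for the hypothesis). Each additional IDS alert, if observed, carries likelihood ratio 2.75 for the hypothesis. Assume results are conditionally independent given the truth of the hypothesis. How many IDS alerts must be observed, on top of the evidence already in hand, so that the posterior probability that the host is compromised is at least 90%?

Prior odds = 0.017/0.983 = 17/983.
Combined Bayes factor of the evidence already in hand = 0.15 × 4.5 = 0.675.
Odds after that evidence = (17/983) × 0.675 = 459/39320.
Target odds = 0.9/0.1 = 9.
Need 2.75ⁿ ≥ 9 ÷ (459/39320) = 39320/51.
2.75⁶ = 1771561/4096 falls short of 39320/51 but 2.75⁷ = 19487171/16384 reaches it, so n = 7.

7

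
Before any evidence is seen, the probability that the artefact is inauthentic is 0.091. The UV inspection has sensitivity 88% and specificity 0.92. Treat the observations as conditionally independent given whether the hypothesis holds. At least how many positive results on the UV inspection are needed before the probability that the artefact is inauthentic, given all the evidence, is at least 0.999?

Prior odds: 0.091 ÷ 0.909 = 91/909.
False-positive rate = 1 − 0.92 = 0.08; likelihood ratio of a positive = 0.88/0.08 = 11.
Target odds: 0.999 ÷ 0.001 = 999.
Require 11ⁿ ≥ 999 ÷ (91/909) = 908091/91.
11³ = 1331 falls short of 908091/91 but 11⁴ = 14641 reaches it, so n = 4.

4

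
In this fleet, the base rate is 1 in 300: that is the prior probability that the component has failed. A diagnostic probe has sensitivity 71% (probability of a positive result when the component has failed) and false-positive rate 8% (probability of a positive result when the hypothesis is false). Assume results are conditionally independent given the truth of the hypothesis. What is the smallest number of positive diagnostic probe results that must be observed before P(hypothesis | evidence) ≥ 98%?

Prior odds = (1/300)/(299/300) = 1/299.
Likelihood ratio of a positive result = 0.71/0.08 = 8.875.
Target posterior odds = 0.98/0.02 = 49.
Require 8.875ⁿ ≥ 49 ÷ (1/299) = 14651.
8.875⁴ = 25411681/4096 falls short of 14651 but 8.875⁵ ≈55060.7 reaches it, so n = 5.

5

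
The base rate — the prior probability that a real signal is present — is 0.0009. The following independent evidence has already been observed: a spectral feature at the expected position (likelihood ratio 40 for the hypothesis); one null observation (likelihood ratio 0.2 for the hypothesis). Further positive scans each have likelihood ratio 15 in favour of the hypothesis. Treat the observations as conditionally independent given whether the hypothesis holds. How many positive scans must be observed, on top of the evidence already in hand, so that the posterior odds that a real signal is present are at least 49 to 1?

Prior odds = 0.0009/0.9991 = 9/9991.
Combined Bayes factor of the evidence already in hand = 40 × 0.2 = 8.
Odds after that evidence = (9/9991) × 8 = 72/9991.
Target odds = 49.
Need 15ⁿ ≥ 49 ÷ (72/9991) = 489559/72.
15³ = 3375 falls short of 489559/72 but 15⁴ = 50625 reaches it, so n = 4.

4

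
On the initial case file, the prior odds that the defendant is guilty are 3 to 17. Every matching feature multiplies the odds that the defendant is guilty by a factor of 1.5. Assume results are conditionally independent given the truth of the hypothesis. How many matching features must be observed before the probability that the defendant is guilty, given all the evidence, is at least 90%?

10

Prior odds = 3/17.
Likelihood ratio per matching feature = 1.5.
Target odds: 0.9 ÷ 0.1 = 9.
Need (3/17) × 1.5ⁿ ≥ 9, i.e. 1.5ⁿ ≥ 51.
1.5⁹ = 19683/512 falls short of 51 but 1.5¹⁰ = 59049/1024 reaches it, so n = 10.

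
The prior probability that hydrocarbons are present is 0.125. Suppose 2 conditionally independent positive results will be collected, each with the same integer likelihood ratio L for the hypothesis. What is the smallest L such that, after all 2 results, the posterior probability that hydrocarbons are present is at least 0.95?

12

Prior odds = 0.125/0.875 = 1/7.
Target odds = 0.95/0.05 = 19.
Need L² ≥ 19 ÷ (1/7) = 133.
11² = 121 < 133 ≤ 144 = 12², so L = 12.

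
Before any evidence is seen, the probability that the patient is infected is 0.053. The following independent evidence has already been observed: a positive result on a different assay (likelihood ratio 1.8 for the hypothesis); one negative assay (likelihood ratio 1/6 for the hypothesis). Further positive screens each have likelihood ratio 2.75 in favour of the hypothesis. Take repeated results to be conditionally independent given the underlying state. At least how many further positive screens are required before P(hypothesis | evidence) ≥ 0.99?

Prior odds = 0.053/0.947 = 53/947.
Combined Bayes factor of the evidence already in hand = 1.8 × (1/6) = 0.3.
Odds after that evidence = (53/947) × 0.3 = 159/9470.
Target odds = 0.99/0.01 = 99.
Need 2.75ⁿ ≥ 99 ÷ (159/9470) = 312510/53.
2.75⁸ = 214358881/65536 falls short of 312510/53 but 2.75⁹ ≈8994.86 reaches it, so n = 9.

9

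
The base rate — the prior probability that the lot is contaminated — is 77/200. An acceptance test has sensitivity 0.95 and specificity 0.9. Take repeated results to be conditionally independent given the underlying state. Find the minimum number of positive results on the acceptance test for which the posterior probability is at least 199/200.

3

Prior odds: 0.385 ÷ 0.615 = 77/123.
False-positive rate = 1 − 0.9 = 0.1; likelihood ratio of a positive = 0.95/0.1 = 9.5.
Target posterior odds = 0.995/0.005 = 199.
Require 9.5ⁿ ≥ 199 ÷ (77/123) = 24477/77.
9.5² = 90.25 falls short of 24477/77 but 9.5³ = 857.375 reaches it, so n = 3.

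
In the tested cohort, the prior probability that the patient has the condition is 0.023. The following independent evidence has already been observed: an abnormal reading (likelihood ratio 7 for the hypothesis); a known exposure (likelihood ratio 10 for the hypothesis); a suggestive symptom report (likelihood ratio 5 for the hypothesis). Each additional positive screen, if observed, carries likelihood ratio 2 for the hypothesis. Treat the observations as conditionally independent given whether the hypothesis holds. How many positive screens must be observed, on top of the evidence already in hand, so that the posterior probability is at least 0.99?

4

Prior odds = 0.023/0.977 = 23/977.
Combined Bayes factor of the evidence already in hand = 7 × 10 × 5 = 350.
Odds after that evidence = (23/977) × 350 = 8050/977.
Target odds = 0.99/0.01 = 99.
Need 2ⁿ ≥ 99 ÷ (8050/977) = 96723/8050.
2³ = 8 falls short of 96723/8050 but 2⁴ = 16 reaches it, so n = 4.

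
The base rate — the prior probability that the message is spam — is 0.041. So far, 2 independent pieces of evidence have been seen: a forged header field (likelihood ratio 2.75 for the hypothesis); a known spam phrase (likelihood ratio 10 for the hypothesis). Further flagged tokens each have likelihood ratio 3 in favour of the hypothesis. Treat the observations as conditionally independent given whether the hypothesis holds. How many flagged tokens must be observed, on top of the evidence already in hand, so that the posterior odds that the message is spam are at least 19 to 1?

3

Prior odds = 0.041/0.959 = 41/959.
Combined Bayes factor of the evidence already in hand = 2.75 × 10 = 27.5.
Odds after that evidence = (41/959) × 27.5 = 2255/1918.
Target odds = 19.
Need 3ⁿ ≥ 19 ÷ (2255/1918) = 36442/2255.
3² = 9 falls short of 36442/2255 but 3³ = 27 reaches it, so n = 3.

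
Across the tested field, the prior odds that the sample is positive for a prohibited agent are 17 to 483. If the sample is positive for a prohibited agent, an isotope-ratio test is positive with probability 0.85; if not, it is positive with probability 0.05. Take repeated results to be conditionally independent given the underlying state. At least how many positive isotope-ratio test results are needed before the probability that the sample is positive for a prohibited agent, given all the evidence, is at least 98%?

3

Prior odds = 17/483.
Likelihood ratio of a positive = 0.85/0.05 = 17.
Target posterior odds = 0.98/0.02 = 49.
Require 17ⁿ ≥ 49 ÷ (17/483) = 23667/17.
17² = 289 falls short of 23667/17 but 17³ = 4913 reaches it, so n = 3.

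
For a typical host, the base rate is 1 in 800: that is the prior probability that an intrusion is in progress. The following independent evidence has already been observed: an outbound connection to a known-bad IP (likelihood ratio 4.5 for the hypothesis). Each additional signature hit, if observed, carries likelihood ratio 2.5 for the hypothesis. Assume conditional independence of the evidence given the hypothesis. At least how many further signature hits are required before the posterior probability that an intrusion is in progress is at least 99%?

Prior odds = 0.00125/0.99875 = 1/799.
Bayes factor of the evidence already in hand = 4.5.
Odds after that evidence = (1/799) × 4.5 = 9/1598.
Target odds = 0.99/0.01 = 99.
Need 2.5ⁿ ≥ 99 ÷ (9/1598) = 17578.
2.5¹⁰ = 9765625/1024 falls short of 17578 but 2.5¹¹ = 48828125/2048 reaches it, so n = 11.

11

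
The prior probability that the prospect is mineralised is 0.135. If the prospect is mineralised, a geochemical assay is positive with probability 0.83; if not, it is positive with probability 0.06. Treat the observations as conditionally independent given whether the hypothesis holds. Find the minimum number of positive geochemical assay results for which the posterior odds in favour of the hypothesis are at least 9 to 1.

Prior odds = 0.135/0.865 = 27/173.
Likelihood ratio of a positive = 0.83/0.06 = 83/6.
Target odds = 9.
Need (27/173) × (83/6)ⁿ ≥ 9, i.e. (83/6)ⁿ ≥ 173/3.
(83/6)¹ = 83/6 falls short of 173/3 but (83/6)² = 6889/36 reaches it, so n = 2.

2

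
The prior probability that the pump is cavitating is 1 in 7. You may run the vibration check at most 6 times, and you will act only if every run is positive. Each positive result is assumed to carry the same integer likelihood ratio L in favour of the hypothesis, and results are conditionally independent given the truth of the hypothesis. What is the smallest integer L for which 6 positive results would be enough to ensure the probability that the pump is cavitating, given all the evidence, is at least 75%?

Prior odds = (1/7)/(6/7) = 1/6.
Target odds = 0.75/0.25 = 3.
Need L⁶ ≥ 3 ÷ (1/6) = 18.
1⁶ = 1 < 18 ≤ 64 = 2⁶, so L = 2.

2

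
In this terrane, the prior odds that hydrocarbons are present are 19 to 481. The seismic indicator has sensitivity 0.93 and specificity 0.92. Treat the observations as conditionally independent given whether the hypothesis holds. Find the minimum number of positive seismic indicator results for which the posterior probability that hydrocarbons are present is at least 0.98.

Prior odds = 19/481.
False-positive rate = 1 − 0.92 = 0.08; likelihood ratio of a positive = 0.93/0.08 = 11.625.
Target posterior odds = 0.98/0.02 = 49.
Require 11.625ⁿ ≥ 49 ÷ (19/481) = 23569/19.
11.625² = 135.140625 falls short of 23569/19 but 11.625³ = 804357/512 reaches it, so n = 3.

3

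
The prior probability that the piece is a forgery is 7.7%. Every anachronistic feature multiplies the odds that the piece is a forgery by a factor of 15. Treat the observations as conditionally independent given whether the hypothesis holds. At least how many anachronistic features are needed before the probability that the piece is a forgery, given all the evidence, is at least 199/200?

Prior odds: 0.077 ÷ 0.923 = 77/923.
Likelihood ratio per anachronistic feature = 15.
Target posterior odds = 0.995/0.005 = 199.
Need (77/923) × 15ⁿ ≥ 199, i.e. 15ⁿ ≥ 183677/77.
15² = 225 falls short of 183677/77 but 15³ = 3375 reaches it, so n = 3.

3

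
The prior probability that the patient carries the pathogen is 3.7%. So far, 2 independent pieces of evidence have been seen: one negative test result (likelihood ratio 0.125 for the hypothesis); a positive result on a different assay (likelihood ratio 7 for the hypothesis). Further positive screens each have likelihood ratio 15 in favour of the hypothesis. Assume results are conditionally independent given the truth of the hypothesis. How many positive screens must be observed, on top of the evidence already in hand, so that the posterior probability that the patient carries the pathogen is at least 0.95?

Prior odds = 0.037/0.963 = 37/963.
Combined Bayes factor of the evidence already in hand = 0.125 × 7 = 0.875.
Odds after that evidence = (37/963) × 0.875 = 259/7704.
Target odds = 0.95/0.05 = 19.
Need 15ⁿ ≥ 19 ÷ (259/7704) = 146376/259.
15² = 225 falls short of 146376/259 but 15³ = 3375 reaches it, so n = 3.

3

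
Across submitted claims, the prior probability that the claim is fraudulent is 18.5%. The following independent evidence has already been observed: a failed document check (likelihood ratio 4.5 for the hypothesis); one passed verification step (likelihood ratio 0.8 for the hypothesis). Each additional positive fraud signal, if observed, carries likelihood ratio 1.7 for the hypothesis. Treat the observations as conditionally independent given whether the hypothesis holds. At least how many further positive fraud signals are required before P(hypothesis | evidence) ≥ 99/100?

Prior odds = 0.185/0.815 = 37/163.
Combined Bayes factor of the evidence already in hand = 4.5 × 0.8 = 3.6.
Odds after that evidence = (37/163) × 3.6 = 666/815.
Target odds = 0.99/0.01 = 99.
Need 1.7ⁿ ≥ 99 ÷ (666/815) = 8965/74.
1.7⁹ ≈118.588 falls short of 8965/74 but 1.7¹⁰ ≈201.599 reaches it, so n = 10.

10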